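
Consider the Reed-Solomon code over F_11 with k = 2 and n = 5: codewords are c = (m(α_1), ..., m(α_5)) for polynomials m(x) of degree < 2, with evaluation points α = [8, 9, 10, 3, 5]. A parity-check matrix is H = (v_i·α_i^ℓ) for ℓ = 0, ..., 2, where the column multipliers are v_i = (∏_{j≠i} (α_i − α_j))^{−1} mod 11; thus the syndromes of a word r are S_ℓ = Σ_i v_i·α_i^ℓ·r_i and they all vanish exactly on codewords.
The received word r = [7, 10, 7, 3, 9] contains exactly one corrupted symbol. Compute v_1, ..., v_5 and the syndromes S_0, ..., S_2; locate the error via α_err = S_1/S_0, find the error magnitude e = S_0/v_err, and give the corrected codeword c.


S = (4, 7, 4), error at position 3, error magnitude e = 5, c = [7, 10, 2, 3, 9].

Step 1: column multipliers v_i = (∏_{j≠i}(α_i − α_j))^{−1} mod 11.
  i = 1 (α = 8): (8−9)(8−10)(8−3)(8−5) = (−1)·(−2)·5·3 = 30 ≡ 8, so v_1 = 8^{−1} = 7 (mod 11).
  i = 2 (α = 9): (9−8)(9−10)(9−3)(9−5) = 1·(−1)·6·4 = −24 ≡ 9, so v_2 = 9^{−1} = 5 (mod 11).
  i = 3 (α = 10): (10−8)(10−9)(10−3)(10−5) = 2·1·7·5 = 70 ≡ 4, so v_3 = 4^{−1} = 3 (mod 11).
  i = 4 (α = 3): (3−8)(3−9)(3−10)(3−5) = (−5)·(−6)·(−7)·(−2) = 420 ≡ 2, so v_4 = 2^{−1} = 6 (mod 11).
  i = 5 (α = 5): (5−8)(5−9)(5−10)(5−3) = (−3)·(−4)·(−5)·2 = −120 ≡ 1, so v_5 = 1^{−1} = 1 (mod 11).
  v = [7, 5, 3, 6, 1].
Step 2: syndromes of r = [7, 10, 7, 3, 9] (all sums mod 11).
  S_0 = Σ v_i r_i = 7·7 + 5·10 + 3·7 + 6·3 + 1·9 = 147 ≡ 4.
  S_1 = Σ v_i α_i r_i = 7·8·7 + 5·9·10 + 3·10·7 + 6·3·3 + 1·5·9 = 1151 ≡ 7.
  α_i^2 mod 11 = [9, 4, 1, 9, 3].
  S_2 = Σ v_i α_i^2 r_i = 7·9·7 + 5·4·10 + 3·1·7 + 6·9·3 + 1·3·9 = 851 ≡ 4.
  S = (4, 7, 4) ≠ 0, so r is not a codeword (an error is present).
Step 3: locate the error. For a single error e at position i, S_ℓ = v_i·e·α_i^ℓ, so α_err = S_1/S_0.
  S_0^{−1} = 4^{−1} = 3 (mod 11), so α_err = 7·3 = 21 ≡ 10 = α_3. Error position i = 3.
  Consistency check: S_2/S_1 = 4·8 = 32 ≡ 10 = α_err ✓ (single-error assumption holds).
Step 4: error magnitude e = S_0/v_3 = S_0·∏_{j≠3}(α_3 − α_j) = 4·4 = 16 ≡ 5 (mod 11).
Step 5: correct position 3: c_3 = r_3 − e = 7 − 5 ≡ 2 (mod 11). Hence c = [7, 10, 2, 3, 9].
  Check: interpolating c through the α_i gives m(x) = 5 + 3·x (degree < 2) with m(α_i) = c_i for every i, so c is indeed a codeword.


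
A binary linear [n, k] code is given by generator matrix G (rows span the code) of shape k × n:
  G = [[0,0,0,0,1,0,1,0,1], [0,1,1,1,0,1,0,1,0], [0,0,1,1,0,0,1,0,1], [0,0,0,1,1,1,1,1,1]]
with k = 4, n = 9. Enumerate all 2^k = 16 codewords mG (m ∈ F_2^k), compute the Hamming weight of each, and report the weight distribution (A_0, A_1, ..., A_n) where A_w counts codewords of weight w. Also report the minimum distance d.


Weight distribution: A_0 = 1, A_2 = 1, A_3 = 4, A_4 = 4, A_5 = 4, A_6 = 1, A_8 = 1. Minimum distance d = 2.

Enumerate all 2^4 = 16 messages m ∈ F_2^4.
For each, compute codeword c = mG in F_2^9, then tally its weight.
  m = 0000 → c = 000000000, weight = 0.
  m = 1000 → c = 000010101, weight = 3.
  m = 0100 → c = 011101010, weight = 5.
  m = 1100 → c = 011111111, weight = 8.
  m = 0010 → c = 001100101, weight = 4.
  m = 1010 → c = 001110000, weight = 3.
  m = 0110 → c = 010001111, weight = 5.
  m = 1110 → c = 010011010, weight = 4.
  m = 0001 → c = 000111111, weight = 6.
  m = 1001 → c = 000101010, weight = 3.
  m = 0101 → c = 011010101, weight = 5.
  m = 1101 → c = 011000000, weight = 2.
  m = 0011 → c = 001011010, weight = 4.
  m = 1011 → c = 001001111, weight = 5.
  m = 0111 → c = 010110000, weight = 3.
  m = 1111 → c = 010100101, weight = 4.
Tally weights:
  weight 0: 1 codewords.
  weight 2: 1 codewords.
  weight 3: 4 codewords.
  weight 4: 4 codewords.
  weight 5: 4 codewords.
  weight 6: 1 codewords.
  weight 8: 1 codewords.
Minimum distance d = smallest w > 0 with A_w > 0 = 2.
Sanity: Σ A_w = 16 = 2^4 = 16 ✓.


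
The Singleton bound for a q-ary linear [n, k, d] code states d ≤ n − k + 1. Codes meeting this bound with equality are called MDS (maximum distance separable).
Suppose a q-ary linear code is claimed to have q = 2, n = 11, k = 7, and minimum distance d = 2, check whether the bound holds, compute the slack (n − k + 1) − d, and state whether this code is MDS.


Singleton RHS = n − k + 1 = 5, slack = 3, bound satisfied, not MDS.

Singleton bound: d ≤ n − k + 1.
Here n = 11, k = 7, so n − k + 1 = 5.
Given d = 2, check d ≤ 5: YES.
Slack = (n − k + 1) − d = 3.
The code is NOT MDS (slack = 3 > 0).
Description: the claimed parameters are [11, 7, 2]_2; such a code would be non-MDS.


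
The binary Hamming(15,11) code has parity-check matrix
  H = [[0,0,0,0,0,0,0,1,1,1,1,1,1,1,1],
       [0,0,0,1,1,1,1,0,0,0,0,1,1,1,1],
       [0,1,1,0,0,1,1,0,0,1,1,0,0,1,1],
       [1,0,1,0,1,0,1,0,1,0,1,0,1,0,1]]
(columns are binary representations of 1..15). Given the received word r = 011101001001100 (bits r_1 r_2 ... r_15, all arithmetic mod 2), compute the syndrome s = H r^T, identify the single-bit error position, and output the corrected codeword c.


s = (1, 0, 1, 1)^T, error position = 11, corrected codeword c = 011101001011100

Compute s = H r^T mod 2 one row at a time:
  s_1 = 0 + 1 + 0 + 0 + 1 + 1 + 0 + 0 = 3 ≡ 1 (mod 2).
  s_2 = 1 + 0 + 1 + 0 + 1 + 1 + 0 + 0 = 4 ≡ 0 (mod 2).
  s_3 = 1 + 1 + 1 + 0 + 0 + 0 + 0 + 0 = 3 ≡ 1 (mod 2).
  s_4 = 0 + 1 + 0 + 0 + 1 + 0 + 1 + 0 = 3 ≡ 1 (mod 2).
s = (1, 0, 1, 1)^T — this equals column 11 of H (binary 1011), so error is at position 11.
Correct: flip bit 11 of r = 011101001001100 to get c = 011101001011100.


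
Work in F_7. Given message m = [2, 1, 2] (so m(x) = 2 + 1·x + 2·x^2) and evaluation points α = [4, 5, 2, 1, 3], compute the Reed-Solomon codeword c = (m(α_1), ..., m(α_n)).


c = [3, 1, 5, 5, 2]

Message polynomial: m(x) = 2 + 1·x + 2·x^2 (mod 7).
For each evaluation point α_i, compute m(α_i) mod 7:
  α_1 = 4: Horner steps 2 → 2 → 3, so m(4) = 3.
  α_2 = 5: Horner steps 2 → 4 → 1, so m(5) = 1.
  α_3 = 2: Horner steps 2 → 5 → 5, so m(2) = 5.
  α_4 = 1: Horner steps 2 → 3 → 5, so m(1) = 5.
  α_5 = 3: Horner steps 2 → 0 → 2, so m(3) = 2.
Codeword c = [3, 1, 5, 5, 2] ∈ F_7^5.


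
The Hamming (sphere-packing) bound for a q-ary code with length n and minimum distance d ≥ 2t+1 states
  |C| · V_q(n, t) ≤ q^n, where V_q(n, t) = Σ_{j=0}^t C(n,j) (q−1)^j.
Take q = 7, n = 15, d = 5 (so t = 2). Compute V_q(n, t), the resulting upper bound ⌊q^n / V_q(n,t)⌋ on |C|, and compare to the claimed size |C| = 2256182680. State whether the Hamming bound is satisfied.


V_q(n, t) = 3871, q^n = 4747561509943, Hamming bound = 1226443169, |C| = 2256182680 > bound (violated).

Step 1: Compute V_q(n, t) = Σ_{j=0}^2 C(n, j) (q−1)^j.
  j = 0: C(15,0)·(6)^0 = 1·1 = 1.
  j = 1: C(15,1)·(6)^1 = 15·6 = 90.
  j = 2: C(15,2)·(6)^2 = 105·36 = 3780.
  V_q(n, t) = 1 + 90 + 3780 = 3871.
Step 2: q^n = 7^15 = 4747561509943.
Step 3: Hamming bound ⌊q^n / V_q(n,t)⌋ = ⌊4747561509943/3871⌋ = 1226443169.
Step 4: Compare |C| = 2256182680 to 1226443169: violated.
The claimed |C| lies above the Hamming bound, so no 7-ary code of length 15 with d ≥ 5 can have 2256182680 codewords.


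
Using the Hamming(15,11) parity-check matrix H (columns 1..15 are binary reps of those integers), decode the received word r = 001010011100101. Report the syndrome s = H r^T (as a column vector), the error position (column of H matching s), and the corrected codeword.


s = (1, 1, 1, 1)^T, error position = 15, corrected codeword c = 001010011100100

Compute s = H r^T mod 2 one row at a time:
  s_1 = 1 + 1 + 1 + 0 + 0 + 1 + 0 + 1 = 5 ≡ 1 (mod 2).
  s_2 = 0 + 1 + 0 + 0 + 0 + 1 + 0 + 1 = 3 ≡ 1 (mod 2).
  s_3 = 0 + 1 + 0 + 0 + 1 + 0 + 0 + 1 = 3 ≡ 1 (mod 2).
  s_4 = 0 + 1 + 1 + 0 + 1 + 0 + 1 + 1 = 5 ≡ 1 (mod 2).
s = (1, 1, 1, 1)^T — this equals column 15 of H (binary 1111), so error is at position 15.
Correct: flip bit 15 of r = 001010011100101 to get c = 001010011100100.


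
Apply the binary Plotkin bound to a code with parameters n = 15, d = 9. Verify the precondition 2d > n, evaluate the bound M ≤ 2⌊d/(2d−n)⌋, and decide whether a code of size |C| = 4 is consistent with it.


Plotkin bound M ≤ 6; given |C| = 4 ≤ bound (satisfied).

Check applicability: 2d = 18, n = 15.
2d − n = 3 > 0, so Plotkin applies.
Compute d/(2d−n) = 9/3 ≈ 3.0000.
⌊d/(2d−n)⌋ = 3.
Plotkin bound: M ≤ 2·3 = 6.
Given |C| = 4, check: satisfied.
This |C| is below the Plotkin bound.


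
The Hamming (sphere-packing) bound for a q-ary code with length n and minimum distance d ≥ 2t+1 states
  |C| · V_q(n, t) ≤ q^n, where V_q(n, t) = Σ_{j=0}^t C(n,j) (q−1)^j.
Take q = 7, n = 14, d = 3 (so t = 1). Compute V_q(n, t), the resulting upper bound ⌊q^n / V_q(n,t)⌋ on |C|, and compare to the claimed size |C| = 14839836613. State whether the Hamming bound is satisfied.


V_q(n, t) = 85, q^n = 678223072849, Hamming bound = 7979094974, |C| = 14839836613 > bound (violated).

Step 1: Compute V_q(n, t) = Σ_{j=0}^1 C(n, j) (q−1)^j.
  j = 0: C(14,0)·(6)^0 = 1·1 = 1.
  j = 1: C(14,1)·(6)^1 = 14·6 = 84.
  V_q(n, t) = 1 + 84 = 85.
Step 2: q^n = 7^14 = 678223072849.
Step 3: Hamming bound ⌊q^n / V_q(n,t)⌋ = ⌊678223072849/85⌋ = 7979094974.
Step 4: Compare |C| = 14839836613 to 7979094974: violated.
The claimed |C| lies above the Hamming bound, so no 7-ary code of length 14 with d ≥ 3 can have 14839836613 codewords.


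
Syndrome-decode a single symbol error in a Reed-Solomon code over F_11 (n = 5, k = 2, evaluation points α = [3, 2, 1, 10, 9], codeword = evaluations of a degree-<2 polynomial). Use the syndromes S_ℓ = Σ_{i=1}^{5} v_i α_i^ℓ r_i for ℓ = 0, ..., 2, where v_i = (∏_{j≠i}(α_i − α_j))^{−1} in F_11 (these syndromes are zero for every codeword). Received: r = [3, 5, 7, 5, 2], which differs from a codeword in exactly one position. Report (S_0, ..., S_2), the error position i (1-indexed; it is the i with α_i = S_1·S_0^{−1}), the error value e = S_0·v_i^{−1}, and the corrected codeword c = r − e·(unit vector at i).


S = (3, 8, 3), error at position 4, error magnitude e = 5, c = [3, 5, 7, 0, 2].

Step 1: column multipliers v_i = (∏_{j≠i}(α_i − α_j))^{−1} mod 11.
  i = 1 (α = 3): (3−2)(3−1)(3−10)(3−9) = 1·2·(−7)·(−6) = 84 ≡ 7, so v_1 = 7^{−1} = 8 (mod 11).
  i = 2 (α = 2): (2−3)(2−1)(2−10)(2−9) = (−1)·1·(−8)·(−7) = −56 ≡ 10, so v_2 = 10^{−1} = 10 (mod 11).
  i = 3 (α = 1): (1−3)(1−2)(1−10)(1−9) = (−2)·(−1)·(−9)·(−8) = 144 ≡ 1, so v_3 = 1^{−1} = 1 (mod 11).
  i = 4 (α = 10): (10−3)(10−2)(10−1)(10−9) = 7·8·9·1 = 504 ≡ 9, so v_4 = 9^{−1} = 5 (mod 11).
  i = 5 (α = 9): (9−3)(9−2)(9−1)(9−10) = 6·7·8·(−1) = −336 ≡ 5, so v_5 = 5^{−1} = 9 (mod 11).
  v = [8, 10, 1, 5, 9].
Step 2: syndromes of r = [3, 5, 7, 5, 2] (all sums mod 11).
  S_0 = Σ v_i r_i = 8·3 + 10·5 + 1·7 + 5·5 + 9·2 = 124 ≡ 3.
  S_1 = Σ v_i α_i r_i = 8·3·3 + 10·2·5 + 1·1·7 + 5·10·5 + 9·9·2 = 591 ≡ 8.
  α_i^2 mod 11 = [9, 4, 1, 1, 4].
  S_2 = Σ v_i α_i^2 r_i = 8·9·3 + 10·4·5 + 1·1·7 + 5·1·5 + 9·4·2 = 520 ≡ 3.
  S = (3, 8, 3) ≠ 0, so r is not a codeword (an error is present).
Step 3: locate the error. For a single error e at position i, S_ℓ = v_i·e·α_i^ℓ, so α_err = S_1/S_0.
  S_0^{−1} = 3^{−1} = 4 (mod 11), so α_err = 8·4 = 32 ≡ 10 = α_4. Error position i = 4.
  Consistency check: S_2/S_1 = 3·7 = 21 ≡ 10 = α_err ✓ (single-error assumption holds).
Step 4: error magnitude e = S_0/v_4 = S_0·∏_{j≠4}(α_4 − α_j) = 3·9 = 27 ≡ 5 (mod 11).
Step 5: correct position 4: c_4 = r_4 − e = 5 − 5 ≡ 0 (mod 11). Hence c = [3, 5, 7, 0, 2].
  Check: interpolating c through the α_i gives m(x) = 9 + 9·x (degree < 2) with m(α_i) = c_i for every i, so c is indeed a codeword.


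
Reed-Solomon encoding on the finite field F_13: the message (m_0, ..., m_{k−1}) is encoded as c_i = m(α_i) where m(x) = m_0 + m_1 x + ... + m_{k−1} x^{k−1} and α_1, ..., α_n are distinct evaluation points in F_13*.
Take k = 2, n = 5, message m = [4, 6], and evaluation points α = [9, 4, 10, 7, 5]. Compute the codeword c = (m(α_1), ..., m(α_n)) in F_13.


c = [6, 2, 12, 7, 8]

Message polynomial: m(x) = 4 + 6·x (mod 13).
For each evaluation point α_i, compute m(α_i) mod 13:
  α_1 = 9: Horner steps 6 → 6, so m(9) = 6.
  α_2 = 4: Horner steps 6 → 2, so m(4) = 2.
  α_3 = 10: Horner steps 6 → 12, so m(10) = 12.
  α_4 = 7: Horner steps 6 → 7, so m(7) = 7.
  α_5 = 5: Horner steps 6 → 8, so m(5) = 8.
Codeword c = [6, 2, 12, 7, 8] ∈ F_13^5.


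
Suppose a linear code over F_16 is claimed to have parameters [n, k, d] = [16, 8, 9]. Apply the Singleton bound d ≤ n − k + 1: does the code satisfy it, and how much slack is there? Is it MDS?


Singleton RHS = n − k + 1 = 9, slack = 0, bound satisfied, MDS.

Singleton bound: d ≤ n − k + 1.
Here n = 16, k = 8, so n − k + 1 = 9.
Given d = 9, check d ≤ 9: YES.
Slack = (n − k + 1) − d = 0.
The code is MDS (slack = 0).
Description: the claimed parameters are [16, 8, 9]_16; such a code would be MDS (meets Singleton bound).


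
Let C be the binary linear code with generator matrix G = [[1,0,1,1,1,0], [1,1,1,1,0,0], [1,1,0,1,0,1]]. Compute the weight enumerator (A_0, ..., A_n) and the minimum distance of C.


Weight distribution: A_0 = 1, A_2 = 2, A_4 = 5. Minimum distance d = 2.

Enumerate all 2^3 = 8 messages m ∈ F_2^3.
For each, compute codeword c = mG in F_2^6, then tally its weight.
  m = 000 → c = 000000, weight = 0.
  m = 100 → c = 101110, weight = 4.
  m = 010 → c = 111100, weight = 4.
  m = 110 → c = 010010, weight = 2.
  m = 001 → c = 110101, weight = 4.
  m = 101 → c = 011011, weight = 4.
  m = 011 → c = 001001, weight = 2.
  m = 111 → c = 100111, weight = 4.
Tally weights:
  weight 0: 1 codewords.
  weight 2: 2 codewords.
  weight 4: 5 codewords.
Minimum distance d = smallest w > 0 with A_w > 0 = 2.
Sanity: Σ A_w = 8 = 2^3 = 8 ✓.


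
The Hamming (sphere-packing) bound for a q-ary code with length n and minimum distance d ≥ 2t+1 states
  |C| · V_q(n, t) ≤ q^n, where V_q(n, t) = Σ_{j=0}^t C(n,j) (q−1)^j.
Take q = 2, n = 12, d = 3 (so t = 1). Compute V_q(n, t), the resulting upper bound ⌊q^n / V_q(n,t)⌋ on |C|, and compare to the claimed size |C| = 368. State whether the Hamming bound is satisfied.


V_q(n, t) = 13, q^n = 4096, Hamming bound = 315, |C| = 368 > bound (violated).

Step 1: Compute V_q(n, t) = Σ_{j=0}^1 C(n, j) (q−1)^j.
  j = 0: C(12,0)·(1)^0 = 1·1 = 1.
  j = 1: C(12,1)·(1)^1 = 12·1 = 12.
  V_q(n, t) = 1 + 12 = 13.
Step 2: q^n = 2^12 = 4096.
Step 3: Hamming bound ⌊q^n / V_q(n,t)⌋ = ⌊4096/13⌋ = 315.
Step 4: Compare |C| = 368 to 315: violated.
The claimed |C| lies above the Hamming bound, so no 2-ary code of length 12 with d ≥ 3 can have 368 codewords.


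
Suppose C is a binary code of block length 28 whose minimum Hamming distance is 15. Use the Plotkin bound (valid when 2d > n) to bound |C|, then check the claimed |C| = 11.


Plotkin bound M ≤ 14; given |C| = 11 ≤ bound (satisfied).

Check applicability: 2d = 30, n = 28.
2d − n = 2 > 0, so Plotkin applies.
Compute d/(2d−n) = 15/2 ≈ 7.5000.
⌊d/(2d−n)⌋ = 7.
Plotkin bound: M ≤ 2·7 = 14.
Given |C| = 11, check: satisfied.
This |C| is below the Plotkin bound.


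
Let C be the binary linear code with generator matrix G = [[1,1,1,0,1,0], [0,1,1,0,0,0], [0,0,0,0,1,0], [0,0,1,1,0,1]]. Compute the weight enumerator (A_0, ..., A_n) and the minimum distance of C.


Weight distribution: A_0 = 1, A_1 = 2, A_2 = 2, A_3 = 4, A_4 = 5, A_5 = 2. Minimum distance d = 1.

Enumerate all 2^4 = 16 messages m ∈ F_2^4.
For each, compute codeword c = mG in F_2^6, then tally its weight.
  m = 0000 → c = 000000, weight = 0.
  m = 1000 → c = 111010, weight = 4.
  m = 0100 → c = 011000, weight = 2.
  m = 1100 → c = 100010, weight = 2.
  m = 0010 → c = 000010, weight = 1.
  m = 1010 → c = 111000, weight = 3.
  m = 0110 → c = 011010, weight = 3.
  m = 1110 → c = 100000, weight = 1.
  m = 0001 → c = 001101, weight = 3.
  m = 1001 → c = 110111, weight = 5.
  m = 0101 → c = 010101, weight = 3.
  m = 1101 → c = 101111, weight = 5.
  m = 0011 → c = 001111, weight = 4.
  m = 1011 → c = 110101, weight = 4.
  m = 0111 → c = 010111, weight = 4.
  m = 1111 → c = 101101, weight = 4.
Tally weights:
  weight 0: 1 codewords.
  weight 1: 2 codewords.
  weight 2: 2 codewords.
  weight 3: 4 codewords.
  weight 4: 5 codewords.
  weight 5: 2 codewords.
Minimum distance d = smallest w > 0 with A_w > 0 = 1.
Sanity: Σ A_w = 16 = 2^4 = 16 ✓.


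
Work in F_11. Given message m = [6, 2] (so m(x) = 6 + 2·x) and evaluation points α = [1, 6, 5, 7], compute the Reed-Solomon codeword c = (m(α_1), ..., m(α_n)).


c = [8, 7, 5, 9]

Message polynomial: m(x) = 6 + 2·x (mod 11).
For each evaluation point α_i, compute m(α_i) mod 11:
  α_1 = 1: Horner steps 2 → 8, so m(1) = 8.
  α_2 = 6: Horner steps 2 → 7, so m(6) = 7.
  α_3 = 5: Horner steps 2 → 5, so m(5) = 5.
  α_4 = 7: Horner steps 2 → 9, so m(7) = 9.
Codeword c = [8, 7, 5, 9] ∈ F_11^4.


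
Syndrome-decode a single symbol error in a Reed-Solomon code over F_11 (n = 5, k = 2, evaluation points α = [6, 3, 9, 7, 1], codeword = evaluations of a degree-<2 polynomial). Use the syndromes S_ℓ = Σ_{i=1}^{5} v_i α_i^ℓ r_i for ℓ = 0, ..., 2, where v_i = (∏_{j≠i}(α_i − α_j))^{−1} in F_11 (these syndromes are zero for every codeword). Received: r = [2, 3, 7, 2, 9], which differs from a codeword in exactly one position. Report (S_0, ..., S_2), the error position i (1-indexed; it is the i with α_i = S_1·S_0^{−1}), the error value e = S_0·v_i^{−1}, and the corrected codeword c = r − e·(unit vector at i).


S = (8, 4, 2), error at position 1, error magnitude e = 8, c = [5, 3, 7, 2, 9].

Step 1: column multipliers v_i = (∏_{j≠i}(α_i − α_j))^{−1} mod 11.
  i = 1 (α = 6): (6−3)(6−9)(6−7)(6−1) = 3·(−3)·(−1)·5 = 45 ≡ 1, so v_1 = 1^{−1} = 1 (mod 11).
  i = 2 (α = 3): (3−6)(3−9)(3−7)(3−1) = (−3)·(−6)·(−4)·2 = −144 ≡ 10, so v_2 = 10^{−1} = 10 (mod 11).
  i = 3 (α = 9): (9−6)(9−3)(9−7)(9−1) = 3·6·2·8 = 288 ≡ 2, so v_3 = 2^{−1} = 6 (mod 11).
  i = 4 (α = 7): (7−6)(7−3)(7−9)(7−1) = 1·4·(−2)·6 = −48 ≡ 7, so v_4 = 7^{−1} = 8 (mod 11).
  i = 5 (α = 1): (1−6)(1−3)(1−9)(1−7) = (−5)·(−2)·(−8)·(−6) = 480 ≡ 7, so v_5 = 7^{−1} = 8 (mod 11).
  v = [1, 10, 6, 8, 8].
Step 2: syndromes of r = [2, 3, 7, 2, 9] (all sums mod 11).
  S_0 = Σ v_i r_i = 1·2 + 10·3 + 6·7 + 8·2 + 8·9 = 162 ≡ 8.
  S_1 = Σ v_i α_i r_i = 1·6·2 + 10·3·3 + 6·9·7 + 8·7·2 + 8·1·9 = 664 ≡ 4.
  α_i^2 mod 11 = [3, 9, 4, 5, 1].
  S_2 = Σ v_i α_i^2 r_i = 1·3·2 + 10·9·3 + 6·4·7 + 8·5·2 + 8·1·9 = 596 ≡ 2.
  S = (8, 4, 2) ≠ 0, so r is not a codeword (an error is present).
Step 3: locate the error. For a single error e at position i, S_ℓ = v_i·e·α_i^ℓ, so α_err = S_1/S_0.
  S_0^{−1} = 8^{−1} = 7 (mod 11), so α_err = 4·7 = 28 ≡ 6 = α_1. Error position i = 1.
  Consistency check: S_2/S_1 = 2·3 = 6 ≡ 6 = α_err ✓ (single-error assumption holds).
Step 4: error magnitude e = S_0/v_1 = S_0·∏_{j≠1}(α_1 − α_j) = 8·1 = 8 ≡ 8 (mod 11).
Step 5: correct position 1: c_1 = r_1 − e = 2 − 8 ≡ 5 (mod 11). Hence c = [5, 3, 7, 2, 9].
  Check: interpolating c through the α_i gives m(x) = 1 + 8·x (degree < 2) with m(α_i) = c_i for every i, so c is indeed a codeword.


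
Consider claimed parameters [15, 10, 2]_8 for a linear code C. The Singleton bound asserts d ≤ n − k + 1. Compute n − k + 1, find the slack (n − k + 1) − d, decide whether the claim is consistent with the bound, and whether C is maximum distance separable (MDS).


Singleton RHS = n − k + 1 = 6, slack = 4, bound satisfied, not MDS.

Singleton bound: d ≤ n − k + 1.
Here n = 15, k = 10, so n − k + 1 = 6.
Given d = 2, check d ≤ 6: YES.
Slack = (n − k + 1) − d = 4.
The code is NOT MDS (slack = 4 > 0).
Description: the claimed parameters are [15, 10, 2]_8; such a code would be non-MDS.


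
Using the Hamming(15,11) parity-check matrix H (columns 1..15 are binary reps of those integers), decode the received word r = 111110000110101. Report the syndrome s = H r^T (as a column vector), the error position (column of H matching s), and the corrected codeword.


s = (0, 0, 1, 0)^T, error position = 2, corrected codeword c = 101110000110101

Compute s = H r^T mod 2 one row at a time:
  s_1 = 0 + 0 + 1 + 1 + 0 + 1 + 0 + 1 = 4 ≡ 0 (mod 2).
  s_2 = 1 + 1 + 0 + 0 + 0 + 1 + 0 + 1 = 4 ≡ 0 (mod 2).
  s_3 = 1 + 1 + 0 + 0 + 1 + 1 + 0 + 1 = 5 ≡ 1 (mod 2).
  s_4 = 1 + 1 + 1 + 0 + 0 + 1 + 1 + 1 = 6 ≡ 0 (mod 2).
s = (0, 0, 1, 0)^T — this equals column 2 of H (binary 0010), so error is at position 2.
Correct: flip bit 2 of r = 111110000110101 to get c = 101110000110101.


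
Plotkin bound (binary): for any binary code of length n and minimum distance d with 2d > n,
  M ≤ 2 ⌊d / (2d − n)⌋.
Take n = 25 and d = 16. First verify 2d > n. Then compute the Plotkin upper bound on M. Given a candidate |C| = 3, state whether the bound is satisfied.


Plotkin bound M ≤ 4; given |C| = 3 ≤ bound (satisfied).

Check applicability: 2d = 32, n = 25.
2d − n = 7 > 0, so Plotkin applies.
Compute d/(2d−n) = 16/7 ≈ 2.2857.
⌊d/(2d−n)⌋ = 2.
Plotkin bound: M ≤ 2·2 = 4.
Given |C| = 3, check: satisfied.
This |C| is below the Plotkin bound.


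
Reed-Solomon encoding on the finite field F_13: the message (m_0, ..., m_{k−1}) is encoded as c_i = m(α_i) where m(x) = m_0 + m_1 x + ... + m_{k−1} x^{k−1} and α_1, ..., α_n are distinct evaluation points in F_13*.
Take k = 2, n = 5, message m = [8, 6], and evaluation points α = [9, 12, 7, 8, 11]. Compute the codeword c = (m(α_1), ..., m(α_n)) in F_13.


c = [10, 2, 11, 4, 9]

Message polynomial: m(x) = 8 + 6·x (mod 13).
For each evaluation point α_i, compute m(α_i) mod 13:
  α_1 = 9: Horner steps 6 → 10, so m(9) = 10.
  α_2 = 12: Horner steps 6 → 2, so m(12) = 2.
  α_3 = 7: Horner steps 6 → 11, so m(7) = 11.
  α_4 = 8: Horner steps 6 → 4, so m(8) = 4.
  α_5 = 11: Horner steps 6 → 9, so m(11) = 9.
Codeword c = [10, 2, 11, 4, 9] ∈ F_13^5.


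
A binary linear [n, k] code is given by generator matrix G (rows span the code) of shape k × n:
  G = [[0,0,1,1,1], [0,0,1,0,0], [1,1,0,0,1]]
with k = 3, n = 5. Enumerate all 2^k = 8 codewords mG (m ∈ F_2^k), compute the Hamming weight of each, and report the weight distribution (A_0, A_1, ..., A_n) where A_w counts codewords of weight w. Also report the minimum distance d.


Weight distribution: A_0 = 1, A_1 = 1, A_2 = 1, A_3 = 3, A_4 = 2. Minimum distance d = 1.

Enumerate all 2^3 = 8 messages m ∈ F_2^3.
For each, compute codeword c = mG in F_2^5, then tally its weight.
  m = 000 → c = 00000, weight = 0.
  m = 100 → c = 00111, weight = 3.
  m = 010 → c = 00100, weight = 1.
  m = 110 → c = 00011, weight = 2.
  m = 001 → c = 11001, weight = 3.
  m = 101 → c = 11110, weight = 4.
  m = 011 → c = 11101, weight = 4.
  m = 111 → c = 11010, weight = 3.
Tally weights:
  weight 0: 1 codewords.
  weight 1: 1 codewords.
  weight 2: 1 codewords.
  weight 3: 3 codewords.
  weight 4: 2 codewords.
Minimum distance d = smallest w > 0 with A_w > 0 = 1.
Sanity: Σ A_w = 8 = 2^3 = 8 ✓.


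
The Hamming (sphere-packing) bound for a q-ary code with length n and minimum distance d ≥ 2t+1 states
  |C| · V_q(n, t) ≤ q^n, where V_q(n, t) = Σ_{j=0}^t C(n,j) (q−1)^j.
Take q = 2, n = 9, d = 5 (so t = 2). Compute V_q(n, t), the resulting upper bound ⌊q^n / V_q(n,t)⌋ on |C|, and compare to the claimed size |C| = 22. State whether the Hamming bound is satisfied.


V_q(n, t) = 46, q^n = 512, Hamming bound = 11, |C| = 22 > bound (violated).

Step 1: Compute V_q(n, t) = Σ_{j=0}^2 C(n, j) (q−1)^j.
  j = 0: C(9,0)·(1)^0 = 1·1 = 1.
  j = 1: C(9,1)·(1)^1 = 9·1 = 9.
  j = 2: C(9,2)·(1)^2 = 36·1 = 36.
  V_q(n, t) = 1 + 9 + 36 = 46.
Step 2: q^n = 2^9 = 512.
Step 3: Hamming bound ⌊q^n / V_q(n,t)⌋ = ⌊512/46⌋ = 11.
Step 4: Compare |C| = 22 to 11: violated.
The claimed |C| lies above the Hamming bound, so no 2-ary code of length 9 with d ≥ 5 can have 22 codewords.


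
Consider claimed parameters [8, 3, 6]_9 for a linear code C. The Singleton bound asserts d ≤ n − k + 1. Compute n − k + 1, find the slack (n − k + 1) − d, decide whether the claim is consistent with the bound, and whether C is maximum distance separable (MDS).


Singleton RHS = n − k + 1 = 6, slack = 0, bound satisfied, MDS.

Singleton bound: d ≤ n − k + 1.
Here n = 8, k = 3, so n − k + 1 = 6.
Given d = 6, check d ≤ 6: YES.
Slack = (n − k + 1) − d = 0.
The code is MDS (slack = 0).
Description: the claimed parameters are [8, 3, 6]_9; such a code would be MDS (meets Singleton bound).


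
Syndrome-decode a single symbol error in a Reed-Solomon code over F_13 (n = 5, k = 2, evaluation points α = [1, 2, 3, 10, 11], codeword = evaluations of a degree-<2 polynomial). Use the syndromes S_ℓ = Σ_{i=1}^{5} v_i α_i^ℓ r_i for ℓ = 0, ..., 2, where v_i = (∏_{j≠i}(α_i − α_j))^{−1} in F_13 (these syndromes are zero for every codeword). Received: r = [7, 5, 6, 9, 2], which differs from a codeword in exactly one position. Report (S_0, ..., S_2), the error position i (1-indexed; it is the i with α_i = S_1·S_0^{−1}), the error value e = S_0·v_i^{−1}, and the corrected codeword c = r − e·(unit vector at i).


S = (3, 6, 12), error at position 2, error magnitude e = 5, c = [7, 0, 6, 9, 2].

Step 1: column multipliers v_i = (∏_{j≠i}(α_i − α_j))^{−1} mod 13.
  i = 1 (α = 1): (1−2)(1−3)(1−10)(1−11) = (−1)·(−2)·(−9)·(−10) = 180 ≡ 11, so v_1 = 11^{−1} = 6 (mod 13).
  i = 2 (α = 2): (2−1)(2−3)(2−10)(2−11) = 1·(−1)·(−8)·(−9) = −72 ≡ 6, so v_2 = 6^{−1} = 11 (mod 13).
  i = 3 (α = 3): (3−1)(3−2)(3−10)(3−11) = 2·1·(−7)·(−8) = 112 ≡ 8, so v_3 = 8^{−1} = 5 (mod 13).
  i = 4 (α = 10): (10−1)(10−2)(10−3)(10−11) = 9·8·7·(−1) = −504 ≡ 3, so v_4 = 3^{−1} = 9 (mod 13).
  i = 5 (α = 11): (11−1)(11−2)(11−3)(11−10) = 10·9·8·1 = 720 ≡ 5, so v_5 = 5^{−1} = 8 (mod 13).
  v = [6, 11, 5, 9, 8].
Step 2: syndromes of r = [7, 5, 6, 9, 2] (all sums mod 13).
  S_0 = Σ v_i r_i = 6·7 + 11·5 + 5·6 + 9·9 + 8·2 = 224 ≡ 3.
  S_1 = Σ v_i α_i r_i = 6·1·7 + 11·2·5 + 5·3·6 + 9·10·9 + 8·11·2 = 1228 ≡ 6.
  α_i^2 mod 13 = [1, 4, 9, 9, 4].
  S_2 = Σ v_i α_i^2 r_i = 6·1·7 + 11·4·5 + 5·9·6 + 9·9·9 + 8·4·2 = 1325 ≡ 12.
  S = (3, 6, 12) ≠ 0, so r is not a codeword (an error is present).
Step 3: locate the error. For a single error e at position i, S_ℓ = v_i·e·α_i^ℓ, so α_err = S_1/S_0.
  S_0^{−1} = 3^{−1} = 9 (mod 13), so α_err = 6·9 = 54 ≡ 2 = α_2. Error position i = 2.
  Consistency check: S_2/S_1 = 12·11 = 132 ≡ 2 = α_err ✓ (single-error assumption holds).
Step 4: error magnitude e = S_0/v_2 = S_0·∏_{j≠2}(α_2 − α_j) = 3·6 = 18 ≡ 5 (mod 13).
Step 5: correct position 2: c_2 = r_2 − e = 5 − 5 ≡ 0 (mod 13). Hence c = [7, 0, 6, 9, 2].
  Check: interpolating c through the α_i gives m(x) = 1 + 6·x (degree < 2) with m(α_i) = c_i for every i, so c is indeed a codeword.


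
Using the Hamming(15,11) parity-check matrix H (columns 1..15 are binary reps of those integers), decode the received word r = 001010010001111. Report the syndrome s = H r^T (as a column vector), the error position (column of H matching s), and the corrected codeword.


s = (1, 1, 1, 0)^T, error position = 14, corrected codeword c = 001010010001101

Compute s = H r^T mod 2 one row at a time:
  s_1 = 1 + 0 + 0 + 0 + 1 + 1 + 1 + 1 = 5 ≡ 1 (mod 2).
  s_2 = 0 + 1 + 0 + 0 + 1 + 1 + 1 + 1 = 5 ≡ 1 (mod 2).
  s_3 = 0 + 1 + 0 + 0 + 0 + 0 + 1 + 1 = 3 ≡ 1 (mod 2).
  s_4 = 0 + 1 + 1 + 0 + 0 + 0 + 1 + 1 = 4 ≡ 0 (mod 2).
s = (1, 1, 1, 0)^T — this equals column 14 of H (binary 1110), so error is at position 14.
Correct: flip bit 14 of r = 001010010001111 to get c = 001010010001101.


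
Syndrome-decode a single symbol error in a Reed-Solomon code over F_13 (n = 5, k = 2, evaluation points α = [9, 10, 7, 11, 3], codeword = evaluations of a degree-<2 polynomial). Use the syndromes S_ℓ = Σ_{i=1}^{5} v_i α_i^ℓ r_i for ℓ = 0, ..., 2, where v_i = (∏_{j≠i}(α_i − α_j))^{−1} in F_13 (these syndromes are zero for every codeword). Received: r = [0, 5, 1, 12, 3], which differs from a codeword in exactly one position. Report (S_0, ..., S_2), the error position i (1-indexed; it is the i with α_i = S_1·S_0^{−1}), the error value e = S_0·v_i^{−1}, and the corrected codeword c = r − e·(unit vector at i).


S = (5, 11, 6), error at position 2, error magnitude e = 12, c = [0, 6, 1, 12, 3].

Step 1: column multipliers v_i = (∏_{j≠i}(α_i − α_j))^{−1} mod 13.
  i = 1 (α = 9): (9−10)(9−7)(9−11)(9−3) = (−1)·2·(−2)·6 = 24 ≡ 11, so v_1 = 11^{−1} = 6 (mod 13).
  i = 2 (α = 10): (10−9)(10−7)(10−11)(10−3) = 1·3·(−1)·7 = −21 ≡ 5, so v_2 = 5^{−1} = 8 (mod 13).
  i = 3 (α = 7): (7−9)(7−10)(7−11)(7−3) = (−2)·(−3)·(−4)·4 = −96 ≡ 8, so v_3 = 8^{−1} = 5 (mod 13).
  i = 4 (α = 11): (11−9)(11−10)(11−7)(11−3) = 2·1·4·8 = 64 ≡ 12, so v_4 = 12^{−1} = 12 (mod 13).
  i = 5 (α = 3): (3−9)(3−10)(3−7)(3−11) = (−6)·(−7)·(−4)·(−8) = 1344 ≡ 5, so v_5 = 5^{−1} = 8 (mod 13).
  v = [6, 8, 5, 12, 8].
Step 2: syndromes of r = [0, 5, 1, 12, 3] (all sums mod 13).
  S_0 = Σ v_i r_i = 6·0 + 8·5 + 5·1 + 12·12 + 8·3 = 213 ≡ 5.
  S_1 = Σ v_i α_i r_i = 6·9·0 + 8·10·5 + 5·7·1 + 12·11·12 + 8·3·3 = 2091 ≡ 11.
  α_i^2 mod 13 = [3, 9, 10, 4, 9].
  S_2 = Σ v_i α_i^2 r_i = 6·3·0 + 8·9·5 + 5·10·1 + 12·4·12 + 8·9·3 = 1202 ≡ 6.
  S = (5, 11, 6) ≠ 0, so r is not a codeword (an error is present).
Step 3: locate the error. For a single error e at position i, S_ℓ = v_i·e·α_i^ℓ, so α_err = S_1/S_0.
  S_0^{−1} = 5^{−1} = 8 (mod 13), so α_err = 11·8 = 88 ≡ 10 = α_2. Error position i = 2.
  Consistency check: S_2/S_1 = 6·6 = 36 ≡ 10 = α_err ✓ (single-error assumption holds).
Step 4: error magnitude e = S_0/v_2 = S_0·∏_{j≠2}(α_2 − α_j) = 5·5 = 25 ≡ 12 (mod 13).
Step 5: correct position 2: c_2 = r_2 − e = 5 − 12 ≡ 6 (mod 13). Hence c = [0, 6, 1, 12, 3].
  Check: interpolating c through the α_i gives m(x) = 11 + 6·x (degree < 2) with m(α_i) = c_i for every i, so c is indeed a codeword.


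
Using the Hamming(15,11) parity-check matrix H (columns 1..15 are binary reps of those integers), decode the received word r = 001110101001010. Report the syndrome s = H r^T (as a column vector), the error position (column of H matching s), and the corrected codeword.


s = (1, 1, 1, 0)^T, error position = 14, corrected codeword c = 001110101001000

Compute s = H r^T mod 2 one row at a time:
  s_1 = 0 + 1 + 0 + 0 + 1 + 0 + 1 + 0 = 3 ≡ 1 (mod 2).
  s_2 = 1 + 1 + 0 + 1 + 1 + 0 + 1 + 0 = 5 ≡ 1 (mod 2).
  s_3 = 0 + 1 + 0 + 1 + 0 + 0 + 1 + 0 = 3 ≡ 1 (mod 2).
  s_4 = 0 + 1 + 1 + 1 + 1 + 0 + 0 + 0 = 4 ≡ 0 (mod 2).
s = (1, 1, 1, 0)^T — this equals column 14 of H (binary 1110), so error is at position 14.
Correct: flip bit 14 of r = 001110101001010 to get c = 001110101001000.


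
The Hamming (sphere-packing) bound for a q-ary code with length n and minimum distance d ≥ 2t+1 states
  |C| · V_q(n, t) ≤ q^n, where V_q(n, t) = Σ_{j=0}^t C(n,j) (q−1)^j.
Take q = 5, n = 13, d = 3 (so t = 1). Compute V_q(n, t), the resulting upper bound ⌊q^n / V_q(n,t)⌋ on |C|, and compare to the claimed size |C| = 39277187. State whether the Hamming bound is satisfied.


V_q(n, t) = 53, q^n = 1220703125, Hamming bound = 23032134, |C| = 39277187 > bound (violated).

Step 1: Compute V_q(n, t) = Σ_{j=0}^1 C(n, j) (q−1)^j.
  j = 0: C(13,0)·(4)^0 = 1·1 = 1.
  j = 1: C(13,1)·(4)^1 = 13·4 = 52.
  V_q(n, t) = 1 + 52 = 53.
Step 2: q^n = 5^13 = 1220703125.
Step 3: Hamming bound ⌊q^n / V_q(n,t)⌋ = ⌊1220703125/53⌋ = 23032134.
Step 4: Compare |C| = 39277187 to 23032134: violated.
The claimed |C| lies above the Hamming bound, so no 5-ary code of length 13 with d ≥ 3 can have 39277187 codewords.


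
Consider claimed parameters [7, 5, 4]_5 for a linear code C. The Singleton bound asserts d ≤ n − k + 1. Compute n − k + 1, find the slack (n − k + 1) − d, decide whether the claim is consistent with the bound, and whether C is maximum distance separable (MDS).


Singleton RHS = n − k + 1 = 3, slack = -1, bound violated (no such code; not MDS).

Singleton bound: d ≤ n − k + 1.
Here n = 7, k = 5, so n − k + 1 = 3.
Given d = 4, check d ≤ 3: NO.
Slack = (n − k + 1) − d = -1.
The slack is negative: d = 4 exceeds n − k + 1 = 3 by 1, so the Singleton bound is violated and no linear [7, 5, 4]_5 code can exist. In particular it is not MDS (MDS requires d = n − k + 1 exactly).
Description: the claimed parameters are [7, 5, 4]_5; such a code would be impossible (violates the Singleton bound).


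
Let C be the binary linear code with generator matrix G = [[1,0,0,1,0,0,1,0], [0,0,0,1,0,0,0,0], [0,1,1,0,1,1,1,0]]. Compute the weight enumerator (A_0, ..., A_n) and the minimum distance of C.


Weight distribution: A_0 = 1, A_1 = 1, A_2 = 1, A_3 = 1, A_5 = 2, A_6 = 2. Minimum distance d = 1.

Enumerate all 2^3 = 8 messages m ∈ F_2^3.
For each, compute codeword c = mG in F_2^8, then tally its weight.
  m = 000 → c = 00000000, weight = 0.
  m = 100 → c = 10010010, weight = 3.
  m = 010 → c = 00010000, weight = 1.
  m = 110 → c = 10000010, weight = 2.
  m = 001 → c = 01101110, weight = 5.
  m = 101 → c = 11111100, weight = 6.
  m = 011 → c = 01111110, weight = 6.
  m = 111 → c = 11101100, weight = 5.
Tally weights:
  weight 0: 1 codewords.
  weight 1: 1 codewords.
  weight 2: 1 codewords.
  weight 3: 1 codewords.
  weight 5: 2 codewords.
  weight 6: 2 codewords.
Minimum distance d = smallest w > 0 with A_w > 0 = 1.
Sanity: Σ A_w = 8 = 2^3 = 8 ✓.


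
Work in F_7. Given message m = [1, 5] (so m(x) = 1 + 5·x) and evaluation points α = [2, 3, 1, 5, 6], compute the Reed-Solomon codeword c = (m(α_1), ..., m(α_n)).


c = [4, 2, 6, 5, 3]

Message polynomial: m(x) = 1 + 5·x (mod 7).
For each evaluation point α_i, compute m(α_i) mod 7:
  α_1 = 2: Horner steps 5 → 4, so m(2) = 4.
  α_2 = 3: Horner steps 5 → 2, so m(3) = 2.
  α_3 = 1: Horner steps 5 → 6, so m(1) = 6.
  α_4 = 5: Horner steps 5 → 5, so m(5) = 5.
  α_5 = 6: Horner steps 5 → 3, so m(6) = 3.
Codeword c = [4, 2, 6, 5, 3] ∈ F_7^5.


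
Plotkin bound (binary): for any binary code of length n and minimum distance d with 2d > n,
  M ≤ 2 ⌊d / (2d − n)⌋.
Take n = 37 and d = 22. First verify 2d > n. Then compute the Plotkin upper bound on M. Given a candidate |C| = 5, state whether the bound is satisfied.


Plotkin bound M ≤ 6; given |C| = 5 ≤ bound (satisfied).

Check applicability: 2d = 44, n = 37.
2d − n = 7 > 0, so Plotkin applies.
Compute d/(2d−n) = 22/7 ≈ 3.1429.
⌊d/(2d−n)⌋ = 3.
Plotkin bound: M ≤ 2·3 = 6.
Given |C| = 5, check: satisfied.
This |C| is below the Plotkin bound.


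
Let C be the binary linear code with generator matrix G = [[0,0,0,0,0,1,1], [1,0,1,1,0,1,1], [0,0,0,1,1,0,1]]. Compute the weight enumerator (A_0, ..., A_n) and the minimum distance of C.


Weight distribution: A_0 = 1, A_2 = 1, A_3 = 3, A_4 = 2, A_5 = 1. Minimum distance d = 2.

Enumerate all 2^3 = 8 messages m ∈ F_2^3.
For each, compute codeword c = mG in F_2^7, then tally its weight.
  m = 000 → c = 0000000, weight = 0.
  m = 100 → c = 0000011, weight = 2.
  m = 010 → c = 1011011, weight = 5.
  m = 110 → c = 1011000, weight = 3.
  m = 001 → c = 0001101, weight = 3.
  m = 101 → c = 0001110, weight = 3.
  m = 011 → c = 1010110, weight = 4.
  m = 111 → c = 1010101, weight = 4.
Tally weights:
  weight 0: 1 codewords.
  weight 2: 1 codewords.
  weight 3: 3 codewords.
  weight 4: 2 codewords.
  weight 5: 1 codewords.
Minimum distance d = smallest w > 0 with A_w > 0 = 2.
Sanity: Σ A_w = 8 = 2^3 = 8 ✓.


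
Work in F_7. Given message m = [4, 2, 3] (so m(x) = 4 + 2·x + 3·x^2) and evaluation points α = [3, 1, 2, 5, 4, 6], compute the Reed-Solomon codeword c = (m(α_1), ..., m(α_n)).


c = [2, 2, 6, 5, 4, 5]

Message polynomial: m(x) = 4 + 2·x + 3·x^2 (mod 7).
For each evaluation point α_i, compute m(α_i) mod 7:
  α_1 = 3: Horner steps 3 → 4 → 2, so m(3) = 2.
  α_2 = 1: Horner steps 3 → 5 → 2, so m(1) = 2.
  α_3 = 2: Horner steps 3 → 1 → 6, so m(2) = 6.
  α_4 = 5: Horner steps 3 → 3 → 5, so m(5) = 5.
  α_5 = 4: Horner steps 3 → 0 → 4, so m(4) = 4.
  α_6 = 6: Horner steps 3 → 6 → 5, so m(6) = 5.
Codeword c = [2, 2, 6, 5, 4, 5] ∈ F_7^6.


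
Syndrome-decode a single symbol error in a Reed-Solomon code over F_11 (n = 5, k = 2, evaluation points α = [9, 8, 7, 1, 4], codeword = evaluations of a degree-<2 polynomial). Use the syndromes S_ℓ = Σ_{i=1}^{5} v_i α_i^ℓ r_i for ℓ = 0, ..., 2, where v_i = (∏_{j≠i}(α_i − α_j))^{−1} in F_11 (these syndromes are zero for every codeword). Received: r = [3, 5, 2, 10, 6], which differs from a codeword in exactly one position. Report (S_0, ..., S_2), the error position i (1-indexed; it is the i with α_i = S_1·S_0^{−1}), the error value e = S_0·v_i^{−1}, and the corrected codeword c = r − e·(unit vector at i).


S = (6, 4, 10), error at position 2, error magnitude e = 8, c = [3, 8, 2, 10, 6].

Step 1: column multipliers v_i = (∏_{j≠i}(α_i − α_j))^{−1} mod 11.
  i = 1 (α = 9): (9−8)(9−7)(9−1)(9−4) = 1·2·8·5 = 80 ≡ 3, so v_1 = 3^{−1} = 4 (mod 11).
  i = 2 (α = 8): (8−9)(8−7)(8−1)(8−4) = (−1)·1·7·4 = −28 ≡ 5, so v_2 = 5^{−1} = 9 (mod 11).
  i = 3 (α = 7): (7−9)(7−8)(7−1)(7−4) = (−2)·(−1)·6·3 = 36 ≡ 3, so v_3 = 3^{−1} = 4 (mod 11).
  i = 4 (α = 1): (1−9)(1−8)(1−7)(1−4) = (−8)·(−7)·(−6)·(−3) = 1008 ≡ 7, so v_4 = 7^{−1} = 8 (mod 11).
  i = 5 (α = 4): (4−9)(4−8)(4−7)(4−1) = (−5)·(−4)·(−3)·3 = −180 ≡ 7, so v_5 = 7^{−1} = 8 (mod 11).
  v = [4, 9, 4, 8, 8].
Step 2: syndromes of r = [3, 5, 2, 10, 6] (all sums mod 11).
  S_0 = Σ v_i r_i = 4·3 + 9·5 + 4·2 + 8·10 + 8·6 = 193 ≡ 6.
  S_1 = Σ v_i α_i r_i = 4·9·3 + 9·8·5 + 4·7·2 + 8·1·10 + 8·4·6 = 796 ≡ 4.
  α_i^2 mod 11 = [4, 9, 5, 1, 5].
  S_2 = Σ v_i α_i^2 r_i = 4·4·3 + 9·9·5 + 4·5·2 + 8·1·10 + 8·5·6 = 813 ≡ 10.
  S = (6, 4, 10) ≠ 0, so r is not a codeword (an error is present).
Step 3: locate the error. For a single error e at position i, S_ℓ = v_i·e·α_i^ℓ, so α_err = S_1/S_0.
  S_0^{−1} = 6^{−1} = 2 (mod 11), so α_err = 4·2 = 8 ≡ 8 = α_2. Error position i = 2.
  Consistency check: S_2/S_1 = 10·3 = 30 ≡ 8 = α_err ✓ (single-error assumption holds).
Step 4: error magnitude e = S_0/v_2 = S_0·∏_{j≠2}(α_2 − α_j) = 6·5 = 30 ≡ 8 (mod 11).
Step 5: correct position 2: c_2 = r_2 − e = 5 − 8 ≡ 8 (mod 11). Hence c = [3, 8, 2, 10, 6].
  Check: interpolating c through the α_i gives m(x) = 4 + 6·x (degree < 2) with m(α_i) = c_i for every i, so c is indeed a codeword.


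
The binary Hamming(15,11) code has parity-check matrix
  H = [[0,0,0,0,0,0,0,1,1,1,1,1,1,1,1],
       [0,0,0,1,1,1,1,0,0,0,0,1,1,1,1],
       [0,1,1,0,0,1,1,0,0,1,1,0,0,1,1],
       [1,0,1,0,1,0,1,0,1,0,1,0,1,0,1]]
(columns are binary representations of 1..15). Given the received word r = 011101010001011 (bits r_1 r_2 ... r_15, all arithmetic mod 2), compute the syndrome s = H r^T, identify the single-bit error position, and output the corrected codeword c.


s = (0, 1, 1, 0)^T, error position = 6, corrected codeword c = 011100010001011

Compute s = H r^T mod 2 one row at a time:
  s_1 = 1 + 0 + 0 + 0 + 1 + 0 + 1 + 1 = 4 ≡ 0 (mod 2).
  s_2 = 1 + 0 + 1 + 0 + 1 + 0 + 1 + 1 = 5 ≡ 1 (mod 2).
  s_3 = 1 + 1 + 1 + 0 + 0 + 0 + 1 + 1 = 5 ≡ 1 (mod 2).
  s_4 = 0 + 1 + 0 + 0 + 0 + 0 + 0 + 1 = 2 ≡ 0 (mod 2).
s = (0, 1, 1, 0)^T — this equals column 6 of H (binary 0110), so error is at position 6.
Correct: flip bit 6 of r = 011101010001011 to get c = 011100010001011.
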